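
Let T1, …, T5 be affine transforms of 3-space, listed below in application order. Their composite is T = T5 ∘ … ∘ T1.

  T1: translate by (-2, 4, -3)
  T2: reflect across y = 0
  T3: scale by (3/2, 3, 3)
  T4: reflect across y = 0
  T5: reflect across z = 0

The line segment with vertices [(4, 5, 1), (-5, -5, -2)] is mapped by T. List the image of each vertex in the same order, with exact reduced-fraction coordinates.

T1 translate by (-2, 4, -3): (4, 5, 1) → (2, 9, -2); (-5, -5, -2) → (-7, -1, -5)
T2 reflect across y = 0: (2, 9, -2) → (2, -9, -2); (-7, -1, -5) → (-7, 1, -5)
T3 scale by (3/2, 3, 3): (2, -9, -2) → (3, -27, -6); (-7, 1, -5) → (-21/2, 3, -15)
T4 reflect across y = 0: (3, -27, -6) → (3, 27, -6); (-21/2, 3, -15) → (-21/2, -3, -15)
T5 reflect across z = 0: (3, 27, -6) → (3, 27, 6); (-21/2, -3, -15) → (-21/2, -3, 15)

image vertices: (3, 27, 6), (-21/2, -3, 15)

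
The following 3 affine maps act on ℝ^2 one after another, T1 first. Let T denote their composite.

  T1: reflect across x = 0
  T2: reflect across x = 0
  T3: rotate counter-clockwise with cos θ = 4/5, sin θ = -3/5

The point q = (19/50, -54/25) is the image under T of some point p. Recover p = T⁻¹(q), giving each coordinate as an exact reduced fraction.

T1 = [-1 0 0; 0 1 0; 0 0 1]
T2·T1 = [1 0 0; 0 1 0; 0 0 1]
T3·…·T1 = [4/5 3/5 0; -3/5 4/5 0; 0 0 1]
det M = 1; M⁻¹ = [4/5 -3/5 0; 3/5 4/5 0; 0 0 1]
M⁻¹ · (19/50, -54/25)ᵀ = (8/5, -3/2)ᵀ

p = (8/5, -3/2)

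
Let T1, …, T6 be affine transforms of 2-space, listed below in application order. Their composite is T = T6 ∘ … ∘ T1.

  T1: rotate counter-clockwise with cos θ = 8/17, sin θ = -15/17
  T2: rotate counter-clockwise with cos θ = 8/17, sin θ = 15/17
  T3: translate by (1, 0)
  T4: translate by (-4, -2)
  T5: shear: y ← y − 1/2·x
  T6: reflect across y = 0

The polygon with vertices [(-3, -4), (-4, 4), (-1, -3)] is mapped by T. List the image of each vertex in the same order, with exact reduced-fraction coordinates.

T1 rotate counter-clockwise with cos θ = 8/17, sin θ = -15/17: (-3, -4) → (-84/17, 13/17); (-4, 4) → (28/17, 92/17); (-1, -3) → (-53/17, -9/17)
T2 rotate counter-clockwise with cos θ = 8/17, sin θ = 15/17: (-84/17, 13/17) → (-3, -4); (28/17, 92/17) → (-4, 4); (-53/17, -9/17) → (-1, -3)
T3 translate by (1, 0): (-3, -4) → (-2, -4); (-4, 4) → (-3, 4); (-1, -3) → (0, -3)
T4 translate by (-4, -2): (-2, -4) → (-6, -6); (-3, 4) → (-7, 2); (0, -3) → (-4, -5)
T5 shear: y ← y − 1/2·x: (-6, -6) → (-6, -3); (-7, 2) → (-7, 11/2); (-4, -5) → (-4, -3)
T6 reflect across y = 0: (-6, -3) → (-6, 3); (-7, 11/2) → (-7, -11/2); (-4, -3) → (-4, 3)

image vertices: (-6, 3), (-7, -11/2), (-4, 3)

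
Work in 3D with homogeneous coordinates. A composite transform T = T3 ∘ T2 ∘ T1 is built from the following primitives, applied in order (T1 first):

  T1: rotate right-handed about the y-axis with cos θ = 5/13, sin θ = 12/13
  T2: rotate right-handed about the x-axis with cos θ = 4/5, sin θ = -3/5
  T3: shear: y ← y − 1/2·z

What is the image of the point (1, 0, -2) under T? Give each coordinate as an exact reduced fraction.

T(p) = (-19/13, -22/65, -88/65)

T1 rotate right-handed about the y-axis with cos θ = 5/13, sin θ = 12/13: (1, 0, -2) → (-19/13, 0, -22/13)
T2 rotate right-handed about the x-axis with cos θ = 4/5, sin θ = -3/5: (-19/13, 0, -22/13) → (-19/13, -66/65, -88/65)
T3 shear: y ← y − 1/2·z: (-19/13, -66/65, -88/65) → (-19/13, -22/65, -88/65)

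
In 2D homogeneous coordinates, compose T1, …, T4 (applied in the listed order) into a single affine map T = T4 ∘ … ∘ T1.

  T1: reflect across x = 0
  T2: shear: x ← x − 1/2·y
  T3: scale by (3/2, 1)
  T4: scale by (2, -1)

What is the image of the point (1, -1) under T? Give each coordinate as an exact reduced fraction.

T(p) = (-3/2, 1)

T1 reflect across x = 0: (1, -1) → (-1, -1)
T2 shear: x ← x − 1/2·y: (-1, -1) → (-1/2, -1)
T3 scale by (3/2, 1): (-1/2, -1) → (-3/4, -1)
T4 scale by (2, -1): (-3/4, -1) → (-3/2, 1)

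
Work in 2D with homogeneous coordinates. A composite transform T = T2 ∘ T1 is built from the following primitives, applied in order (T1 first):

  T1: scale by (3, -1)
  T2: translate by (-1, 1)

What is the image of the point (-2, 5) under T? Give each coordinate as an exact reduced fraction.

T(p) = (-7, -4)

T1 scale by (3, -1): (-2, 5) → (-6, -5)
T2 translate by (-1, 1): (-6, -5) → (-7, -4)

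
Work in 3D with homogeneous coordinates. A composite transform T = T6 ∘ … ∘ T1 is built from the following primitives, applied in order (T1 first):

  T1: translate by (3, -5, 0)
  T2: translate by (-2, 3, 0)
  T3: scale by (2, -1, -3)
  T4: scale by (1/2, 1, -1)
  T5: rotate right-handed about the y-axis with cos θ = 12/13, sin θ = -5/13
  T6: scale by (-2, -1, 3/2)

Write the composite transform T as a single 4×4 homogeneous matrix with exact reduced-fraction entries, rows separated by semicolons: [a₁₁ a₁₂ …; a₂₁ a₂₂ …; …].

T1 = [1 0 0 3; 0 1 0 -5; 0 0 1 0; 0 0 0 1]
T2·T1 = [1 0 0 1; 0 1 0 -2; 0 0 1 0; 0 0 0 1]
T3·…·T1 = [2 0 0 2; 0 -1 0 2; 0 0 -3 0; 0 0 0 1]
T4·…·T1 = [1 0 0 1; 0 -1 0 2; 0 0 3 0; 0 0 0 1]
T5·…·T1 = [12/13 0 -15/13 12/13; 0 -1 0 2; 5/13 0 36/13 5/13; 0 0 0 1]
T6·…·T1 = [-24/13 0 30/13 -24/13; 0 1 0 -2; 15/26 0 54/13 15/26; 0 0 0 1]

T = [-24/13 0 30/13 -24/13; 0 1 0 -2; 15/26 0 54/13 15/26; 0 0 0 1]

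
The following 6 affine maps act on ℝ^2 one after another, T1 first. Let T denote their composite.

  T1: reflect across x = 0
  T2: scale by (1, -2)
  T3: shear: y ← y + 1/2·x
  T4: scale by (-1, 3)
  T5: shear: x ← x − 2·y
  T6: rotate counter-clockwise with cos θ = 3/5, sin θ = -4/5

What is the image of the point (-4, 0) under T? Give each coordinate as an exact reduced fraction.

T1 reflect across x = 0: (-4, 0) → (4, 0)
T2 scale by (1, -2): (4, 0) → (4, 0)
T3 shear: y ← y + 1/2·x: (4, 0) → (4, 2)
T4 scale by (-1, 3): (4, 2) → (-4, 6)
T5 shear: x ← x − 2·y: (-4, 6) → (-16, 6)
T6 rotate counter-clockwise with cos θ = 3/5, sin θ = -4/5: (-16, 6) → (-24/5, 82/5)

T(p) = (-24/5, 82/5)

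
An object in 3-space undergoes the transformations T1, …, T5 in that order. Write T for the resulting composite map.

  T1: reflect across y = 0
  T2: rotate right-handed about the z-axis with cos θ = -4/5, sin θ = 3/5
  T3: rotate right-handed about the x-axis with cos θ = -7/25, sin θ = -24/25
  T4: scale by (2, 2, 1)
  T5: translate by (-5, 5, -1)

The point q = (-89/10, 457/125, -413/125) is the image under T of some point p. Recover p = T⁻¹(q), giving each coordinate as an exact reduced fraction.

p = (3, 3/4, 0)

T1 = [1 0 0 0; 0 -1 0 0; 0 0 1 0; 0 0 0 1]
T2·T1 = [-4/5 3/5 0 0; 3/5 4/5 0 0; 0 0 1 0; 0 0 0 1]
T3·…·T1 = [-4/5 3/5 0 0; -21/125 -28/125 24/25 0; -72/125 -96/125 -7/25 0; 0 0 0 1]
T4·…·T1 = [-8/5 6/5 0 0; -42/125 -56/125 48/25 0; -72/125 -96/125 -7/25 0; 0 0 0 1]
T5·…·T1 = [-8/5 6/5 0 -5; -42/125 -56/125 48/25 5; -72/125 -96/125 -7/25 -1; 0 0 0 1]
det M = -4; M⁻¹ = [-2/5 -21/250 -72/125 -539/250; 3/10 -14/125 -96/125 323/250; 0 12/25 -7/25 -67/25; 0 0 0 1]
M⁻¹ · (-89/10, 457/125, -413/125)ᵀ = (3, 3/4, 0)ᵀ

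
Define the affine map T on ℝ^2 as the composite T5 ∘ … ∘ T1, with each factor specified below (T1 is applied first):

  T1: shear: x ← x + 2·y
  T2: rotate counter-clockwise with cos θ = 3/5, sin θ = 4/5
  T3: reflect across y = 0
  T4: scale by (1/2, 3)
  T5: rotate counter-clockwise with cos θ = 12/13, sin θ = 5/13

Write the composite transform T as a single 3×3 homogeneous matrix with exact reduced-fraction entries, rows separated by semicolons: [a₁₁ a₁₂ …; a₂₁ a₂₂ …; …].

T = [6/5 177/65 0; -21/10 -391/65 0; 0 0 1]

T1 = [1 2 0; 0 1 0; 0 0 1]
T2·T1 = [3/5 2/5 0; 4/5 11/5 0; 0 0 1]
T3·…·T1 = [3/5 2/5 0; -4/5 -11/5 0; 0 0 1]
T4·…·T1 = [3/10 1/5 0; -12/5 -33/5 0; 0 0 1]
T5·…·T1 = [6/5 177/65 0; -21/10 -391/65 0; 0 0 1]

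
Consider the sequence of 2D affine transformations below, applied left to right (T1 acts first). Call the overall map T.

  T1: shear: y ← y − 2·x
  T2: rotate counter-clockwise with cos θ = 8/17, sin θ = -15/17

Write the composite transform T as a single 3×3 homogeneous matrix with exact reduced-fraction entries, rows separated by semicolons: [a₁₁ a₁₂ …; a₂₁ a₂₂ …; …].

T1 = [1 0 0; -2 1 0; 0 0 1]
T2·T1 = [-22/17 15/17 0; -31/17 8/17 0; 0 0 1]

T = [-22/17 15/17 0; -31/17 8/17 0; 0 0 1]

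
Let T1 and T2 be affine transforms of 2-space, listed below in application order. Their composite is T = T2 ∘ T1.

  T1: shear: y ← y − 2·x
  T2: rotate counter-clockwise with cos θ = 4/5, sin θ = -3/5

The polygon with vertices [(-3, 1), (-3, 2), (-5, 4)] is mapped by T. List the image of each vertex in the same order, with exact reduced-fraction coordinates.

T1 shear: y ← y − 2·x: (-3, 1) → (-3, 7); (-3, 2) → (-3, 8); (-5, 4) → (-5, 14)
T2 rotate counter-clockwise with cos θ = 4/5, sin θ = -3/5: (-3, 7) → (9/5, 37/5); (-3, 8) → (12/5, 41/5); (-5, 14) → (22/5, 71/5)

image vertices: (9/5, 37/5), (12/5, 41/5), (22/5, 71/5)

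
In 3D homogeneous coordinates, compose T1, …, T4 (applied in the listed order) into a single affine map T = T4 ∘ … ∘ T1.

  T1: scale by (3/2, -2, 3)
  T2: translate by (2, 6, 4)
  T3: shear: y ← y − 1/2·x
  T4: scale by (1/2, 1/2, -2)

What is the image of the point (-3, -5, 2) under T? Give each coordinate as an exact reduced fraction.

T(p) = (-5/4, 69/8, -20)

T1 scale by (3/2, -2, 3): (-3, -5, 2) → (-9/2, 10, 6)
T2 translate by (2, 6, 4): (-9/2, 10, 6) → (-5/2, 16, 10)
T3 shear: y ← y − 1/2·x: (-5/2, 16, 10) → (-5/2, 69/4, 10)
T4 scale by (1/2, 1/2, -2): (-5/2, 69/4, 10) → (-5/4, 69/8, -20)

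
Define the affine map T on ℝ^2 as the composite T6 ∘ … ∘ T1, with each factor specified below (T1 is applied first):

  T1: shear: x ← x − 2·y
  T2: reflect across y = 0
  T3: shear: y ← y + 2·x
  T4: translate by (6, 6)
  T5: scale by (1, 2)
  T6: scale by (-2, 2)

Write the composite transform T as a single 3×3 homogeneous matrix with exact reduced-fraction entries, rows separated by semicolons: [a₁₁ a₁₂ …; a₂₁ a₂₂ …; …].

T1 = [1 -2 0; 0 1 0; 0 0 1]
T2·T1 = [1 -2 0; 0 -1 0; 0 0 1]
T3·…·T1 = [1 -2 0; 2 -5 0; 0 0 1]
T4·…·T1 = [1 -2 6; 2 -5 6; 0 0 1]
T5·…·T1 = [1 -2 6; 4 -10 12; 0 0 1]
T6·…·T1 = [-2 4 -12; 8 -20 24; 0 0 1]

T = [-2 4 -12; 8 -20 24; 0 0 1]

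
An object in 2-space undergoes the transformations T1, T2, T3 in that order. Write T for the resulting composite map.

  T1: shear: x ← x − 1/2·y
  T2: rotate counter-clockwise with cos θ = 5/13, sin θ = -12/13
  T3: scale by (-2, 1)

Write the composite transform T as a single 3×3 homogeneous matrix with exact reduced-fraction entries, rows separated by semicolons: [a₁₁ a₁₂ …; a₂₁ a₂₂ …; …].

T = [-10/13 -19/13 0; -12/13 11/13 0; 0 0 1]

T1 = [1 -1/2 0; 0 1 0; 0 0 1]
T2·T1 = [5/13 19/26 0; -12/13 11/13 0; 0 0 1]
T3·…·T1 = [-10/13 -19/13 0; -12/13 11/13 0; 0 0 1]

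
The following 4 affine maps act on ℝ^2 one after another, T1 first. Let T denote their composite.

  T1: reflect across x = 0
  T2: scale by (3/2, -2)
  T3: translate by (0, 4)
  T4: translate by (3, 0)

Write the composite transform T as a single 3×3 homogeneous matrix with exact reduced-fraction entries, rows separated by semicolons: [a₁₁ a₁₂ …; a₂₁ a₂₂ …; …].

T1 = [-1 0 0; 0 1 0; 0 0 1]
T2·T1 = [-3/2 0 0; 0 -2 0; 0 0 1]
T3·…·T1 = [-3/2 0 0; 0 -2 4; 0 0 1]
T4·…·T1 = [-3/2 0 3; 0 -2 4; 0 0 1]

T = [-3/2 0 3; 0 -2 4; 0 0 1]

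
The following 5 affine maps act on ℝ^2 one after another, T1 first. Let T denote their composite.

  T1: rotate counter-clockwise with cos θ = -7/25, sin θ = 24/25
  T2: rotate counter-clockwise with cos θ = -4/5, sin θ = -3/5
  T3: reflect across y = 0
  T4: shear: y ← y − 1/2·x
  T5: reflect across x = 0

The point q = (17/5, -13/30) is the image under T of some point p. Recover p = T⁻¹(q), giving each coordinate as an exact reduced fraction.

T1 = [-7/25 -24/25 0; 24/25 -7/25 0; 0 0 1]
T2·T1 = [4/5 3/5 0; -3/5 4/5 0; 0 0 1]
T3·…·T1 = [4/5 3/5 0; 3/5 -4/5 0; 0 0 1]
T4·…·T1 = [4/5 3/5 0; 1/5 -11/10 0; 0 0 1]
T5·…·T1 = [-4/5 -3/5 0; 1/5 -11/10 0; 0 0 1]
det M = 1; M⁻¹ = [-11/10 3/5 0; -1/5 -4/5 0; 0 0 1]
M⁻¹ · (17/5, -13/30)ᵀ = (-4, -1/3)ᵀ

p = (-4, -1/3)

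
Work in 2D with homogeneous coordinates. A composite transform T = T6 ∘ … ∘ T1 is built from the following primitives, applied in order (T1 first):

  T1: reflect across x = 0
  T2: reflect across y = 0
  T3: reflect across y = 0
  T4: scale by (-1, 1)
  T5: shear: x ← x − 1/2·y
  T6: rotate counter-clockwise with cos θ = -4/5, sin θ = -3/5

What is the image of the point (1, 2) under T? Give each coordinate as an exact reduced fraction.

T1 reflect across x = 0: (1, 2) → (-1, 2)
T2 reflect across y = 0: (-1, 2) → (-1, -2)
T3 reflect across y = 0: (-1, -2) → (-1, 2)
T4 scale by (-1, 1): (-1, 2) → (1, 2)
T5 shear: x ← x − 1/2·y: (1, 2) → (0, 2)
T6 rotate counter-clockwise with cos θ = -4/5, sin θ = -3/5: (0, 2) → (6/5, -8/5)

T(p) = (6/5, -8/5)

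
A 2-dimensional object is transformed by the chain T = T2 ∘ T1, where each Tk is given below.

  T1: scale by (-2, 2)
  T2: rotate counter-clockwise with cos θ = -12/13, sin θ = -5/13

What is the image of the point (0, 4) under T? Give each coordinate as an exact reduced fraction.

T1 scale by (-2, 2): (0, 4) → (0, 8)
T2 rotate counter-clockwise with cos θ = -12/13, sin θ = -5/13: (0, 8) → (40/13, -96/13)

T(p) = (40/13, -96/13)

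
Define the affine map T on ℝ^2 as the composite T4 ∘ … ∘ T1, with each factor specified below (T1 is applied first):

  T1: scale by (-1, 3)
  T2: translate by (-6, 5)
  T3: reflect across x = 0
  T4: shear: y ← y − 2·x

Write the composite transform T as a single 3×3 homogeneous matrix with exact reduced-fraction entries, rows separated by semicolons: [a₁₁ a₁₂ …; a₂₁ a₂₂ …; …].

T = [1 0 6; -2 3 -7; 0 0 1]

T1 = [-1 0 0; 0 3 0; 0 0 1]
T2·T1 = [-1 0 -6; 0 3 5; 0 0 1]
T3·…·T1 = [1 0 6; 0 3 5; 0 0 1]
T4·…·T1 = [1 0 6; -2 3 -7; 0 0 1]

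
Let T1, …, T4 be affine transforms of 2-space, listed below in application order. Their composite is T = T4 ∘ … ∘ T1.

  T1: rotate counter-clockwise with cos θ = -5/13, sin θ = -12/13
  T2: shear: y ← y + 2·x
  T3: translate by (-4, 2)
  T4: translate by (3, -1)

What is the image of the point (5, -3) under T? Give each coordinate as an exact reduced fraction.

T1 rotate counter-clockwise with cos θ = -5/13, sin θ = -12/13: (5, -3) → (-61/13, -45/13)
T2 shear: y ← y + 2·x: (-61/13, -45/13) → (-61/13, -167/13)
T3 translate by (-4, 2): (-61/13, -167/13) → (-113/13, -141/13)
T4 translate by (3, -1): (-113/13, -141/13) → (-74/13, -154/13)

T(p) = (-74/13, -154/13)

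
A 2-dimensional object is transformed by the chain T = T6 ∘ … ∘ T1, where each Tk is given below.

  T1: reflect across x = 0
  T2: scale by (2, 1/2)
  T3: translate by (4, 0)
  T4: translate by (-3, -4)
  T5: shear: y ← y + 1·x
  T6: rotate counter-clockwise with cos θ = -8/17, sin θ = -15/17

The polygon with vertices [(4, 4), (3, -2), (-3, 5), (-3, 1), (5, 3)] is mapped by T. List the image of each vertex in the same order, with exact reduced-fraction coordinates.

T1 reflect across x = 0: (4, 4) → (-4, 4); (3, -2) → (-3, -2); (-3, 5) → (3, 5); (-3, 1) → (3, 1); (5, 3) → (-5, 3)
T2 scale by (2, 1/2): (-4, 4) → (-8, 2); (-3, -2) → (-6, -1); (3, 5) → (6, 5/2); (3, 1) → (6, 1/2); (-5, 3) → (-10, 3/2)
T3 translate by (4, 0): (-8, 2) → (-4, 2); (-6, -1) → (-2, -1); (6, 5/2) → (10, 5/2); (6, 1/2) → (10, 1/2); (-10, 3/2) → (-6, 3/2)
T4 translate by (-3, -4): (-4, 2) → (-7, -2); (-2, -1) → (-5, -5); (10, 5/2) → (7, -3/2); (10, 1/2) → (7, -7/2); (-6, 3/2) → (-9, -5/2)
T5 shear: y ← y + 1·x: (-7, -2) → (-7, -9); (-5, -5) → (-5, -10); (7, -3/2) → (7, 11/2); (7, -7/2) → (7, 7/2); (-9, -5/2) → (-9, -23/2)
T6 rotate counter-clockwise with cos θ = -8/17, sin θ = -15/17: (-7, -9) → (-79/17, 177/17); (-5, -10) → (-110/17, 155/17); (7, 11/2) → (53/34, -149/17); (7, 7/2) → (-7/34, -133/17); (-9, -23/2) → (-201/34, 227/17)

image vertices: (-79/17, 177/17), (-110/17, 155/17), (53/34, -149/17), (-7/34, -133/17), (-201/34, 227/17)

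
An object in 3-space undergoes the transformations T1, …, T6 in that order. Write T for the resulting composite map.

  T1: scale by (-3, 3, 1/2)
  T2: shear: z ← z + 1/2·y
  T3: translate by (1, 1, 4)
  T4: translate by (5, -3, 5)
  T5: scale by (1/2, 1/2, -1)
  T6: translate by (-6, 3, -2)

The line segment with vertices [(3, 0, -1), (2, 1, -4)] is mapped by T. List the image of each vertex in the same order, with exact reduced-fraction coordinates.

image vertices: (-15/2, 2, -21/2), (-6, 7/2, -21/2)

T1 scale by (-3, 3, 1/2): (3, 0, -1) → (-9, 0, -1/2); (2, 1, -4) → (-6, 3, -2)
T2 shear: z ← z + 1/2·y: (-9, 0, -1/2) → (-9, 0, -1/2); (-6, 3, -2) → (-6, 3, -1/2)
T3 translate by (1, 1, 4): (-9, 0, -1/2) → (-8, 1, 7/2); (-6, 3, -1/2) → (-5, 4, 7/2)
T4 translate by (5, -3, 5): (-8, 1, 7/2) → (-3, -2, 17/2); (-5, 4, 7/2) → (0, 1, 17/2)
T5 scale by (1/2, 1/2, -1): (-3, -2, 17/2) → (-3/2, -1, -17/2); (0, 1, 17/2) → (0, 1/2, -17/2)
T6 translate by (-6, 3, -2): (-3/2, -1, -17/2) → (-15/2, 2, -21/2); (0, 1/2, -17/2) → (-6, 7/2, -21/2)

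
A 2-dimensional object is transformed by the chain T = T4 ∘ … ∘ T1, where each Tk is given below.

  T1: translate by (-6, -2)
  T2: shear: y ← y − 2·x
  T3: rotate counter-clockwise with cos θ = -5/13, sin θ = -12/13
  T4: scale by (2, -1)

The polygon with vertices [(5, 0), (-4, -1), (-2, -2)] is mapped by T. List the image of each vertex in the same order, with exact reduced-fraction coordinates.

image vertices: (10/13, -12/13), (508/13, -35/13), (368/13, -36/13)

T1 translate by (-6, -2): (5, 0) → (-1, -2); (-4, -1) → (-10, -3); (-2, -2) → (-8, -4)
T2 shear: y ← y − 2·x: (-1, -2) → (-1, 0); (-10, -3) → (-10, 17); (-8, -4) → (-8, 12)
T3 rotate counter-clockwise with cos θ = -5/13, sin θ = -12/13: (-1, 0) → (5/13, 12/13); (-10, 17) → (254/13, 35/13); (-8, 12) → (184/13, 36/13)
T4 scale by (2, -1): (5/13, 12/13) → (10/13, -12/13); (254/13, 35/13) → (508/13, -35/13); (184/13, 36/13) → (368/13, -36/13)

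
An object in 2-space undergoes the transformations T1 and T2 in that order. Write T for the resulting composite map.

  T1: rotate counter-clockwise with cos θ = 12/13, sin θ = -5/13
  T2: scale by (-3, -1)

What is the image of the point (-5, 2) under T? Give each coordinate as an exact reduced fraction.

T(p) = (150/13, -49/13)

T1 rotate counter-clockwise with cos θ = 12/13, sin θ = -5/13: (-5, 2) → (-50/13, 49/13)
T2 scale by (-3, -1): (-50/13, 49/13) → (150/13, -49/13)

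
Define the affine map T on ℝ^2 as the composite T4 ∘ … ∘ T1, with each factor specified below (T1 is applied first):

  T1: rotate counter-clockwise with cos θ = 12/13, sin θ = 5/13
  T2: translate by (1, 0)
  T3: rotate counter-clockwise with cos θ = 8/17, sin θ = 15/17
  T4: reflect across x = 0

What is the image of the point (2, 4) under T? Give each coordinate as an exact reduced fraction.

T1 rotate counter-clockwise with cos θ = 12/13, sin θ = 5/13: (2, 4) → (4/13, 58/13)
T2 translate by (1, 0): (4/13, 58/13) → (17/13, 58/13)
T3 rotate counter-clockwise with cos θ = 8/17, sin θ = 15/17: (17/13, 58/13) → (-734/221, 719/221)
T4 reflect across x = 0: (-734/221, 719/221) → (734/221, 719/221)

T(p) = (734/221, 719/221)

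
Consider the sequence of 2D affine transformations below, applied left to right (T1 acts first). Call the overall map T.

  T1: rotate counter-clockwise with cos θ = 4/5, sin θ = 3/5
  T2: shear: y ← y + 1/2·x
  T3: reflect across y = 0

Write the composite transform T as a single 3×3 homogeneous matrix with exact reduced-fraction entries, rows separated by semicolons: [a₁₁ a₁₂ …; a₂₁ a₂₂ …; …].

T1 = [4/5 -3/5 0; 3/5 4/5 0; 0 0 1]
T2·T1 = [4/5 -3/5 0; 1 1/2 0; 0 0 1]
T3·…·T1 = [4/5 -3/5 0; -1 -1/2 0; 0 0 1]

T = [4/5 -3/5 0; -1 -1/2 0; 0 0 1]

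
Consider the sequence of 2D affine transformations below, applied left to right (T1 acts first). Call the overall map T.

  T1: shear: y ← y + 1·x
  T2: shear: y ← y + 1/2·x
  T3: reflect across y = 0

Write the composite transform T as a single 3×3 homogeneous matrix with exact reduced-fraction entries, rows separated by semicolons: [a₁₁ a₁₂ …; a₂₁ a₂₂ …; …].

T1 = [1 0 0; 1 1 0; 0 0 1]
T2·T1 = [1 0 0; 3/2 1 0; 0 0 1]
T3·…·T1 = [1 0 0; -3/2 -1 0; 0 0 1]

T = [1 0 0; -3/2 -1 0; 0 0 1]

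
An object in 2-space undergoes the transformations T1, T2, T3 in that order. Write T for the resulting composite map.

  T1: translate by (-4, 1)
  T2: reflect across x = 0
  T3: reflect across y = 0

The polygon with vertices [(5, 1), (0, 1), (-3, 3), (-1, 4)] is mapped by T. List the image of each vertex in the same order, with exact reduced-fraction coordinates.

T1 translate by (-4, 1): (5, 1) → (1, 2); (0, 1) → (-4, 2); (-3, 3) → (-7, 4); (-1, 4) → (-5, 5)
T2 reflect across x = 0: (1, 2) → (-1, 2); (-4, 2) → (4, 2); (-7, 4) → (7, 4); (-5, 5) → (5, 5)
T3 reflect across y = 0: (-1, 2) → (-1, -2); (4, 2) → (4, -2); (7, 4) → (7, -4); (5, 5) → (5, -5)

image vertices: (-1, -2), (4, -2), (7, -4), (5, -5)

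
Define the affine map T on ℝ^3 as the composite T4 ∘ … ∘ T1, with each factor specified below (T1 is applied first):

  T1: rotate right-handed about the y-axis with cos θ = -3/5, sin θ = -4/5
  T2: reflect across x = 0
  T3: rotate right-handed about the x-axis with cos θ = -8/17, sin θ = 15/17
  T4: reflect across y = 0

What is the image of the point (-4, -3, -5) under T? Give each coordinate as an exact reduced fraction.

T(p) = (-32/5, -27/17, -217/85)

T1 rotate right-handed about the y-axis with cos θ = -3/5, sin θ = -4/5: (-4, -3, -5) → (32/5, -3, -1/5)
T2 reflect across x = 0: (32/5, -3, -1/5) → (-32/5, -3, -1/5)
T3 rotate right-handed about the x-axis with cos θ = -8/17, sin θ = 15/17: (-32/5, -3, -1/5) → (-32/5, 27/17, -217/85)
T4 reflect across y = 0: (-32/5, 27/17, -217/85) → (-32/5, -27/17, -217/85)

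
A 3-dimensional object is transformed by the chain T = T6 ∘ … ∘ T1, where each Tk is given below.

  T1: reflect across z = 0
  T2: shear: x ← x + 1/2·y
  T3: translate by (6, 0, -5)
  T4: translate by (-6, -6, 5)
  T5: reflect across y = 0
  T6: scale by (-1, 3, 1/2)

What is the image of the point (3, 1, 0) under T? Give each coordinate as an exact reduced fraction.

T(p) = (-7/2, 15, 0)

T1 reflect across z = 0: (3, 1, 0) → (3, 1, 0)
T2 shear: x ← x + 1/2·y: (3, 1, 0) → (7/2, 1, 0)
T3 translate by (6, 0, -5): (7/2, 1, 0) → (19/2, 1, -5)
T4 translate by (-6, -6, 5): (19/2, 1, -5) → (7/2, -5, 0)
T5 reflect across y = 0: (7/2, -5, 0) → (7/2, 5, 0)
T6 scale by (-1, 3, 1/2): (7/2, 5, 0) → (-7/2, 15, 0)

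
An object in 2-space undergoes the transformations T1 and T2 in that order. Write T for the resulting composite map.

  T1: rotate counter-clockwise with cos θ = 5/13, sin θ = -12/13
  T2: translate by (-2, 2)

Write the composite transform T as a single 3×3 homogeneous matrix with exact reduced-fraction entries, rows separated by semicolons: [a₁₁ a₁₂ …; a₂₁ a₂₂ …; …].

T1 = [5/13 12/13 0; -12/13 5/13 0; 0 0 1]
T2·T1 = [5/13 12/13 -2; -12/13 5/13 2; 0 0 1]

T = [5/13 12/13 -2; -12/13 5/13 2; 0 0 1]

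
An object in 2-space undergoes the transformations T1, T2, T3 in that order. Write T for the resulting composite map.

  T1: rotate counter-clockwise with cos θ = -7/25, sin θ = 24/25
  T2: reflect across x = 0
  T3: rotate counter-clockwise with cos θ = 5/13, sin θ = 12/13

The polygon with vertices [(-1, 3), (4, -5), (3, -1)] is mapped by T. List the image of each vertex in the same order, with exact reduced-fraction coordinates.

T1 rotate counter-clockwise with cos θ = -7/25, sin θ = 24/25: (-1, 3) → (-13/5, -9/5); (4, -5) → (92/25, 131/25); (3, -1) → (3/25, 79/25)
T2 reflect across x = 0: (-13/5, -9/5) → (13/5, -9/5); (92/25, 131/25) → (-92/25, 131/25); (3/25, 79/25) → (-3/25, 79/25)
T3 rotate counter-clockwise with cos θ = 5/13, sin θ = 12/13: (13/5, -9/5) → (173/65, 111/65); (-92/25, 131/25) → (-2032/325, -449/325); (-3/25, 79/25) → (-963/325, 359/325)

image vertices: (173/65, 111/65), (-2032/325, -449/325), (-963/325, 359/325)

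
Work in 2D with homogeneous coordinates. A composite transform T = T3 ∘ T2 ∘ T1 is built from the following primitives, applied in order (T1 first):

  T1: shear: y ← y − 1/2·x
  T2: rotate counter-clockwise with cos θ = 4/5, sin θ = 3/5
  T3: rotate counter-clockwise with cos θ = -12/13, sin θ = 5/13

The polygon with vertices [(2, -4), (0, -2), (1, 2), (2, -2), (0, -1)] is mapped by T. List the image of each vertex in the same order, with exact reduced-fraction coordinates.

image vertices: (-206/65, 283/65), (-32/65, 126/65), (-3/5, -17/10), (-174/65, 157/65), (-16/65, 63/65)

T1 shear: y ← y − 1/2·x: (2, -4) → (2, -5); (0, -2) → (0, -2); (1, 2) → (1, 3/2); (2, -2) → (2, -3); (0, -1) → (0, -1)
T2 rotate counter-clockwise with cos θ = 4/5, sin θ = 3/5: (2, -5) → (23/5, -14/5); (0, -2) → (6/5, -8/5); (1, 3/2) → (-1/10, 9/5); (2, -3) → (17/5, -6/5); (0, -1) → (3/5, -4/5)
T3 rotate counter-clockwise with cos θ = -12/13, sin θ = 5/13: (23/5, -14/5) → (-206/65, 283/65); (6/5, -8/5) → (-32/65, 126/65); (-1/10, 9/5) → (-3/5, -17/10); (17/5, -6/5) → (-174/65, 157/65); (3/5, -4/5) → (-16/65, 63/65)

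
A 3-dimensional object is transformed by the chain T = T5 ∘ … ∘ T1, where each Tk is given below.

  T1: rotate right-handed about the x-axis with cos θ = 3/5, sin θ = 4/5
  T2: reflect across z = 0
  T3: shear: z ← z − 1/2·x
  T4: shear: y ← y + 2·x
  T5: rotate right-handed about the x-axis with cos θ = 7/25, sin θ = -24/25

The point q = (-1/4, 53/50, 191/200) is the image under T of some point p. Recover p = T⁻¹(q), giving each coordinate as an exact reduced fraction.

p = (-1/4, -1, -3/5)

T1 = [1 0 0 0; 0 3/5 -4/5 0; 0 4/5 3/5 0; 0 0 0 1]
T2·T1 = [1 0 0 0; 0 3/5 -4/5 0; 0 -4/5 -3/5 0; 0 0 0 1]
T3·…·T1 = [1 0 0 0; 0 3/5 -4/5 0; -1/2 -4/5 -3/5 0; 0 0 0 1]
T4·…·T1 = [1 0 0 0; 2 3/5 -4/5 0; -1/2 -4/5 -3/5 0; 0 0 0 1]
T5·…·T1 = [1 0 0 0; 2/25 -3/5 -4/5 0; -103/50 -4/5 3/5 0; 0 0 0 1]
det M = -1; M⁻¹ = [1 0 0 0; -8/5 -3/5 -4/5 0; 13/10 -4/5 3/5 0; 0 0 0 1]
M⁻¹ · (-1/4, 53/50, 191/200)ᵀ = (-1/4, -1, -3/5)ᵀ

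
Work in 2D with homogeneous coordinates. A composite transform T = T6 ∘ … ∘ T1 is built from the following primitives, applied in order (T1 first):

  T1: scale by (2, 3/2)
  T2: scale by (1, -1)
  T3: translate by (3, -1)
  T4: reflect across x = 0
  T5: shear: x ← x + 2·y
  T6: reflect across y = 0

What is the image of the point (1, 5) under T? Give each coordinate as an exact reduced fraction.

T1 scale by (2, 3/2): (1, 5) → (2, 15/2)
T2 scale by (1, -1): (2, 15/2) → (2, -15/2)
T3 translate by (3, -1): (2, -15/2) → (5, -17/2)
T4 reflect across x = 0: (5, -17/2) → (-5, -17/2)
T5 shear: x ← x + 2·y: (-5, -17/2) → (-22, -17/2)
T6 reflect across y = 0: (-22, -17/2) → (-22, 17/2)

T(p) = (-22, 17/2)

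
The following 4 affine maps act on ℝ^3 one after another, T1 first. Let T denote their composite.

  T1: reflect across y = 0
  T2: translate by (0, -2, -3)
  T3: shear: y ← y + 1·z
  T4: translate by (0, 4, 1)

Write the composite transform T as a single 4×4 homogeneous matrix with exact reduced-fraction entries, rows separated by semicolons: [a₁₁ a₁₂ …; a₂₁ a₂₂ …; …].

T = [1 0 0 0; 0 -1 1 -1; 0 0 1 -2; 0 0 0 1]

T1 = [1 0 0 0; 0 -1 0 0; 0 0 1 0; 0 0 0 1]
T2·T1 = [1 0 0 0; 0 -1 0 -2; 0 0 1 -3; 0 0 0 1]
T3·…·T1 = [1 0 0 0; 0 -1 1 -5; 0 0 1 -3; 0 0 0 1]
T4·…·T1 = [1 0 0 0; 0 -1 1 -1; 0 0 1 -2; 0 0 0 1]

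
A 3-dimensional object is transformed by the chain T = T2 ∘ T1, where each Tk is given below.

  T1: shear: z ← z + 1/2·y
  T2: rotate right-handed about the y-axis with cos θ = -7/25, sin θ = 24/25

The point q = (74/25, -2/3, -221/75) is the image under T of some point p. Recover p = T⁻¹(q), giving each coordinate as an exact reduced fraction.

T1 = [1 0 0 0; 0 1 0 0; 0 1/2 1 0; 0 0 0 1]
T2·T1 = [-7/25 12/25 24/25 0; 0 1 0 0; -24/25 -7/50 -7/25 0; 0 0 0 1]
det M = 1; M⁻¹ = [-7/25 0 -24/25 0; 0 1 0 0; 24/25 -1/2 -7/25 0; 0 0 0 1]
M⁻¹ · (74/25, -2/3, -221/75)ᵀ = (2, -2/3, 4)ᵀ

p = (2, -2/3, 4)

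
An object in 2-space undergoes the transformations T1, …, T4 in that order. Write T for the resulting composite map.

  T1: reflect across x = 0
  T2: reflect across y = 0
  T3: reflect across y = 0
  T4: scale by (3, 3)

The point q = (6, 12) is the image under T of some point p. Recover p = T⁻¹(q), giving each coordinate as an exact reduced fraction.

T1 = [-1 0 0; 0 1 0; 0 0 1]
T2·T1 = [-1 0 0; 0 -1 0; 0 0 1]
T3·…·T1 = [-1 0 0; 0 1 0; 0 0 1]
T4·…·T1 = [-3 0 0; 0 3 0; 0 0 1]
det M = -9; M⁻¹ = [-1/3 0 0; 0 1/3 0; 0 0 1]
M⁻¹ · (6, 12)ᵀ = (-2, 4)ᵀ

p = (-2, 4)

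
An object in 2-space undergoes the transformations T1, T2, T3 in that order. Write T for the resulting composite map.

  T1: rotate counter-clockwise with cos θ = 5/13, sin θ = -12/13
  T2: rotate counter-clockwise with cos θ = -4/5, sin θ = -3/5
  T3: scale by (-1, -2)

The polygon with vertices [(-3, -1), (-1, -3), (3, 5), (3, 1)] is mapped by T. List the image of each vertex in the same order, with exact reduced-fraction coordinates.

T1 rotate counter-clockwise with cos θ = 5/13, sin θ = -12/13: (-3, -1) → (-27/13, 31/13); (-1, -3) → (-41/13, -3/13); (3, 5) → (75/13, -11/13); (3, 1) → (27/13, -31/13)
T2 rotate counter-clockwise with cos θ = -4/5, sin θ = -3/5: (-27/13, 31/13) → (201/65, -43/65); (-41/13, -3/13) → (31/13, 27/13); (75/13, -11/13) → (-333/65, -181/65); (27/13, -31/13) → (-201/65, 43/65)
T3 scale by (-1, -2): (201/65, -43/65) → (-201/65, 86/65); (31/13, 27/13) → (-31/13, -54/13); (-333/65, -181/65) → (333/65, 362/65); (-201/65, 43/65) → (201/65, -86/65)

image vertices: (-201/65, 86/65), (-31/13, -54/13), (333/65, 362/65), (201/65, -86/65)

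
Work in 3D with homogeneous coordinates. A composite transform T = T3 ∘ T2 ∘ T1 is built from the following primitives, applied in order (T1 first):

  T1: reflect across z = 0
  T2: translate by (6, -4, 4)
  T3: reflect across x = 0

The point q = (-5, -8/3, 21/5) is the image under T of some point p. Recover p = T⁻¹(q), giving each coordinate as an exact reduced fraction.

T1 = [1 0 0 0; 0 1 0 0; 0 0 -1 0; 0 0 0 1]
T2·T1 = [1 0 0 6; 0 1 0 -4; 0 0 -1 4; 0 0 0 1]
T3·…·T1 = [-1 0 0 -6; 0 1 0 -4; 0 0 -1 4; 0 0 0 1]
det M = 1; M⁻¹ = [-1 0 0 -6; 0 1 0 4; 0 0 -1 4; 0 0 0 1]
M⁻¹ · (-5, -8/3, 21/5)ᵀ = (-1, 4/3, -1/5)ᵀ

p = (-1, 4/3, -1/5)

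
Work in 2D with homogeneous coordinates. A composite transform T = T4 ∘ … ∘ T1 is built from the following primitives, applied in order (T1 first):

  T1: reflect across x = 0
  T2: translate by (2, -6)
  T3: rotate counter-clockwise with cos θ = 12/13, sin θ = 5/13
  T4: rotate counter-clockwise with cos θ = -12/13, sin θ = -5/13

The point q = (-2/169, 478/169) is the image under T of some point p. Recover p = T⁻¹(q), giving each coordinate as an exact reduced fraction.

T1 = [-1 0 0; 0 1 0; 0 0 1]
T2·T1 = [-1 0 2; 0 1 -6; 0 0 1]
T3·…·T1 = [-12/13 -5/13 54/13; -5/13 12/13 -62/13; 0 0 1]
T4·…·T1 = [119/169 120/169 -958/169; 120/169 -119/169 474/169; 0 0 1]
det M = -1; M⁻¹ = [119/169 120/169 2; 120/169 -119/169 6; 0 0 1]
M⁻¹ · (-2/169, 478/169)ᵀ = (4, 4)ᵀ

p = (4, 4)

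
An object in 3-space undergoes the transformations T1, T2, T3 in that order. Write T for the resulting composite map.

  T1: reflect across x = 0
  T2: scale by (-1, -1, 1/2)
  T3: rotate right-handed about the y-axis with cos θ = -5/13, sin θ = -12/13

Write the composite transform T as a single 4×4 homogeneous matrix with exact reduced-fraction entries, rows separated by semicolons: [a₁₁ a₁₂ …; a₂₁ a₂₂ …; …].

T1 = [-1 0 0 0; 0 1 0 0; 0 0 1 0; 0 0 0 1]
T2·T1 = [1 0 0 0; 0 -1 0 0; 0 0 1/2 0; 0 0 0 1]
T3·…·T1 = [-5/13 0 -6/13 0; 0 -1 0 0; 12/13 0 -5/26 0; 0 0 0 1]

T = [-5/13 0 -6/13 0; 0 -1 0 0; 12/13 0 -5/26 0; 0 0 0 1]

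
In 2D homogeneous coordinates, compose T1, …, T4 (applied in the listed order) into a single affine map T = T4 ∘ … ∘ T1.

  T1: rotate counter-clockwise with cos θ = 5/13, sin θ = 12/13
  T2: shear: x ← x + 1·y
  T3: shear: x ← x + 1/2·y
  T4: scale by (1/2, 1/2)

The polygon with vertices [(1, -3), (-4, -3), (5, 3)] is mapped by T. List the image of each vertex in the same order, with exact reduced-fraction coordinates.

T1 rotate counter-clockwise with cos θ = 5/13, sin θ = 12/13: (1, -3) → (41/13, -3/13); (-4, -3) → (16/13, -63/13); (5, 3) → (-11/13, 75/13)
T2 shear: x ← x + 1·y: (41/13, -3/13) → (38/13, -3/13); (16/13, -63/13) → (-47/13, -63/13); (-11/13, 75/13) → (64/13, 75/13)
T3 shear: x ← x + 1/2·y: (38/13, -3/13) → (73/26, -3/13); (-47/13, -63/13) → (-157/26, -63/13); (64/13, 75/13) → (203/26, 75/13)
T4 scale by (1/2, 1/2): (73/26, -3/13) → (73/52, -3/26); (-157/26, -63/13) → (-157/52, -63/26); (203/26, 75/13) → (203/52, 75/26)

image vertices: (73/52, -3/26), (-157/52, -63/26), (203/52, 75/26)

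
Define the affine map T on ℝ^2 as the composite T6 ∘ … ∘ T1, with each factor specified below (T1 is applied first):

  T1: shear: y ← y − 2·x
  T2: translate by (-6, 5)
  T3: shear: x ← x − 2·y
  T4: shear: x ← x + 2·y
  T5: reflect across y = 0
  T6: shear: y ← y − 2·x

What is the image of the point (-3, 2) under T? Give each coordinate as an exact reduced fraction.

T1 shear: y ← y − 2·x: (-3, 2) → (-3, 8)
T2 translate by (-6, 5): (-3, 8) → (-9, 13)
T3 shear: x ← x − 2·y: (-9, 13) → (-35, 13)
T4 shear: x ← x + 2·y: (-35, 13) → (-9, 13)
T5 reflect across y = 0: (-9, 13) → (-9, -13)
T6 shear: y ← y − 2·x: (-9, -13) → (-9, 5)

T(p) = (-9, 5)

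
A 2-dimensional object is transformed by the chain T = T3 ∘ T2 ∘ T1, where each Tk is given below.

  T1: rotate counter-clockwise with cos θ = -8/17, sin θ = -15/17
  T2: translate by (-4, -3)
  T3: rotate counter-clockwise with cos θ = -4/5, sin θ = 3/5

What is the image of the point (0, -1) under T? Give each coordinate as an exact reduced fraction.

T1 rotate counter-clockwise with cos θ = -8/17, sin θ = -15/17: (0, -1) → (-15/17, 8/17)
T2 translate by (-4, -3): (-15/17, 8/17) → (-83/17, -43/17)
T3 rotate counter-clockwise with cos θ = -4/5, sin θ = 3/5: (-83/17, -43/17) → (461/85, -77/85)

T(p) = (461/85, -77/85)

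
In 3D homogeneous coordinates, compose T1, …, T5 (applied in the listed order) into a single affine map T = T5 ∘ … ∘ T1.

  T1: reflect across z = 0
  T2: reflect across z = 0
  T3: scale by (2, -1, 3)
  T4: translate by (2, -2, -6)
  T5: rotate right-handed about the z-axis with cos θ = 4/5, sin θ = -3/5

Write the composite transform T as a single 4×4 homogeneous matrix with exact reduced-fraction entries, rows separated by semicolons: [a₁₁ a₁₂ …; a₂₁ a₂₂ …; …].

T = [8/5 -3/5 0 2/5; -6/5 -4/5 0 -14/5; 0 0 3 -6; 0 0 0 1]

T1 = [1 0 0 0; 0 1 0 0; 0 0 -1 0; 0 0 0 1]
T2·T1 = [1 0 0 0; 0 1 0 0; 0 0 1 0; 0 0 0 1]
T3·…·T1 = [2 0 0 0; 0 -1 0 0; 0 0 3 0; 0 0 0 1]
T4·…·T1 = [2 0 0 2; 0 -1 0 -2; 0 0 3 -6; 0 0 0 1]
T5·…·T1 = [8/5 -3/5 0 2/5; -6/5 -4/5 0 -14/5; 0 0 3 -6; 0 0 0 1]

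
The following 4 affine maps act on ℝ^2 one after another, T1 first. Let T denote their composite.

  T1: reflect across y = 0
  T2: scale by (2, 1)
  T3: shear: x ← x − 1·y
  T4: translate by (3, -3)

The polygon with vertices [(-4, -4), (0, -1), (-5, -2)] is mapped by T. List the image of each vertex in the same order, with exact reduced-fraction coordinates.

image vertices: (-9, 1), (2, -2), (-9, -1)

T1 reflect across y = 0: (-4, -4) → (-4, 4); (0, -1) → (0, 1); (-5, -2) → (-5, 2)
T2 scale by (2, 1): (-4, 4) → (-8, 4); (0, 1) → (0, 1); (-5, 2) → (-10, 2)
T3 shear: x ← x − 1·y: (-8, 4) → (-12, 4); (0, 1) → (-1, 1); (-10, 2) → (-12, 2)
T4 translate by (3, -3): (-12, 4) → (-9, 1); (-1, 1) → (2, -2); (-12, 2) → (-9, -1)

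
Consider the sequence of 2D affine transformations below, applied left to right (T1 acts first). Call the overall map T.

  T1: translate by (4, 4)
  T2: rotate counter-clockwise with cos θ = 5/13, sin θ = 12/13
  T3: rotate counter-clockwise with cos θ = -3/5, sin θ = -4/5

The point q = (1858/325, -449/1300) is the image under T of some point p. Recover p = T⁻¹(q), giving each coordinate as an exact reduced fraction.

T1 = [1 0 4; 0 1 4; 0 0 1]
T2·T1 = [5/13 -12/13 -28/13; 12/13 5/13 68/13; 0 0 1]
T3·…·T1 = [33/65 56/65 356/65; -56/65 33/65 -92/65; 0 0 1]
det M = 1; M⁻¹ = [33/65 -56/65 -4; 56/65 33/65 -4; 0 0 1]
M⁻¹ · (1858/325, -449/1300)ᵀ = (-4/5, 3/4)ᵀ

p = (-4/5, 3/4)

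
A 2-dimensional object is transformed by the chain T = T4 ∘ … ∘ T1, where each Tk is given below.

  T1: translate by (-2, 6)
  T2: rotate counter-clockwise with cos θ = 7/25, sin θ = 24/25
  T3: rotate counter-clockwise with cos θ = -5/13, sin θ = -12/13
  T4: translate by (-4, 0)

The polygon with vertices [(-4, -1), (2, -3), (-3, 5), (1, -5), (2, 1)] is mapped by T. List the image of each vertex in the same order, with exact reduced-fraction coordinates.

T1 translate by (-2, 6): (-4, -1) → (-6, 5); (2, -3) → (0, 3); (-3, 5) → (-5, 11); (1, -5) → (-1, 1); (2, 1) → (0, 7)
T2 rotate counter-clockwise with cos θ = 7/25, sin θ = 24/25: (-6, 5) → (-162/25, -109/25); (0, 3) → (-72/25, 21/25); (-5, 11) → (-299/25, -43/25); (-1, 1) → (-31/25, -17/25); (0, 7) → (-168/25, 49/25)
T3 rotate counter-clockwise with cos θ = -5/13, sin θ = -12/13: (-162/25, -109/25) → (-498/325, 2489/325); (-72/25, 21/25) → (612/325, 759/325); (-299/25, -43/25) → (979/325, 3803/325); (-31/25, -17/25) → (-49/325, 457/325); (-168/25, 49/25) → (1428/325, 1771/325)
T4 translate by (-4, 0): (-498/325, 2489/325) → (-1798/325, 2489/325); (612/325, 759/325) → (-688/325, 759/325); (979/325, 3803/325) → (-321/325, 3803/325); (-49/325, 457/325) → (-1349/325, 457/325); (1428/325, 1771/325) → (128/325, 1771/325)

image vertices: (-1798/325, 2489/325), (-688/325, 759/325), (-321/325, 3803/325), (-1349/325, 457/325), (128/325, 1771/325)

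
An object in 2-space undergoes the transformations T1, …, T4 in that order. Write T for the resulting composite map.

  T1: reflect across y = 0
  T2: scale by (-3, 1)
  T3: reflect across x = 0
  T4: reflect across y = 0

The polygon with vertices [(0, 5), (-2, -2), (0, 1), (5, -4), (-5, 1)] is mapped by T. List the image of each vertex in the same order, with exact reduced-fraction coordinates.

T1 reflect across y = 0: (0, 5) → (0, -5); (-2, -2) → (-2, 2); (0, 1) → (0, -1); (5, -4) → (5, 4); (-5, 1) → (-5, -1)
T2 scale by (-3, 1): (0, -5) → (0, -5); (-2, 2) → (6, 2); (0, -1) → (0, -1); (5, 4) → (-15, 4); (-5, -1) → (15, -1)
T3 reflect across x = 0: (0, -5) → (0, -5); (6, 2) → (-6, 2); (0, -1) → (0, -1); (-15, 4) → (15, 4); (15, -1) → (-15, -1)
T4 reflect across y = 0: (0, -5) → (0, 5); (-6, 2) → (-6, -2); (0, -1) → (0, 1); (15, 4) → (15, -4); (-15, -1) → (-15, 1)

image vertices: (0, 5), (-6, -2), (0, 1), (15, -4), (-15, 1)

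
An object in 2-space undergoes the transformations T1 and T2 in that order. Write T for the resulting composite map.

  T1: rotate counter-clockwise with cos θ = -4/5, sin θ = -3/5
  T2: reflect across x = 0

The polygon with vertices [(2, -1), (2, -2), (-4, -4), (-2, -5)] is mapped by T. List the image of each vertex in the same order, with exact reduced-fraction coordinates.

image vertices: (11/5, -2/5), (14/5, 2/5), (-4/5, 28/5), (7/5, 26/5)

T1 rotate counter-clockwise with cos θ = -4/5, sin θ = -3/5: (2, -1) → (-11/5, -2/5); (2, -2) → (-14/5, 2/5); (-4, -4) → (4/5, 28/5); (-2, -5) → (-7/5, 26/5)
T2 reflect across x = 0: (-11/5, -2/5) → (11/5, -2/5); (-14/5, 2/5) → (14/5, 2/5); (4/5, 28/5) → (-4/5, 28/5); (-7/5, 26/5) → (7/5, 26/5)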